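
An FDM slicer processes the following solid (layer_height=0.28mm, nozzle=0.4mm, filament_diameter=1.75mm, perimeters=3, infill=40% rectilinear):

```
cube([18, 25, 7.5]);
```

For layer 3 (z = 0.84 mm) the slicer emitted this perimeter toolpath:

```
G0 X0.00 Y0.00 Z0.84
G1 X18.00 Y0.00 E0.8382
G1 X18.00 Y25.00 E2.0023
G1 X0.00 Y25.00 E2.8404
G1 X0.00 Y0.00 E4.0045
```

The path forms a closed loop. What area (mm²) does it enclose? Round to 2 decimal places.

450.00 mm²

Apply the shoelace formula to the sequence of (X, Y) vertices; enclosed area = 450.00 mm².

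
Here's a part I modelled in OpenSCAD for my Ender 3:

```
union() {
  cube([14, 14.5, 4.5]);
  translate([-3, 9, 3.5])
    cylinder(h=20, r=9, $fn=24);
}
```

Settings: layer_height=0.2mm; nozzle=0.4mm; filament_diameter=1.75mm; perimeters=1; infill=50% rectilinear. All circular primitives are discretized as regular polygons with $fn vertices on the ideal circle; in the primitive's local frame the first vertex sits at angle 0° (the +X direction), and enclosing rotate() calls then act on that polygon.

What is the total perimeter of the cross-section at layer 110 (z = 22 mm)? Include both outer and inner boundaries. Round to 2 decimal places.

At z = 22 mm: the cube is absent (z outside [0, 4.5]); the r=9 cylinder at (-3, 9) gives a regular 24-gon of circumradius 9 (constant along its height) (perimeter = 2·24·9.000·sin(180°/24) = 56.39 mm); Merging all regions: only the r=9 cylinder at (-3, 9) is present, so the union is just that shape — boundary = 56.39 mm. Overall, the cross-section is a single solid region. Total boundary length (outer) = 56.39 mm.

56.39 mm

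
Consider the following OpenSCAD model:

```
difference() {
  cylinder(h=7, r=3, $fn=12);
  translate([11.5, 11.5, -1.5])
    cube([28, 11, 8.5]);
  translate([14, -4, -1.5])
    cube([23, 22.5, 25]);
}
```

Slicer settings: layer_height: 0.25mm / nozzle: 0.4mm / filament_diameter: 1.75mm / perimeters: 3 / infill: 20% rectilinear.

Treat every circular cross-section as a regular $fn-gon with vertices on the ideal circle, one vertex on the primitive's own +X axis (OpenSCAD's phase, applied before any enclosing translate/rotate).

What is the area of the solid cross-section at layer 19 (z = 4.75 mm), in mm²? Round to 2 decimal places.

At z = 4.75 mm: the r=3 cylinder contributes a regular 12-gon of circumradius 3 (area = (12/2)·3.000²·sin(360°/12) = 27.00 mm²); the 28×11 cube at (11.5, 11.5) contributes its full rectangle (area 308.00 mm²); the cube at (14, -4) is present — its section is the full 23×22.5 rectangle (area 517.50 mm²); Taking the first minus the rest: starting from the r=3 cylinder (27.00 mm²), the 28×11 cube at (11.5, 11.5) misses the remaining region (no effect); the 23×22.5 cube at (14, -4) misses the remaining region (no effect) — area = 27.00 mm². Overall, the cross-section is a single solid region. Net area = 27.00 mm².

27.00 mm²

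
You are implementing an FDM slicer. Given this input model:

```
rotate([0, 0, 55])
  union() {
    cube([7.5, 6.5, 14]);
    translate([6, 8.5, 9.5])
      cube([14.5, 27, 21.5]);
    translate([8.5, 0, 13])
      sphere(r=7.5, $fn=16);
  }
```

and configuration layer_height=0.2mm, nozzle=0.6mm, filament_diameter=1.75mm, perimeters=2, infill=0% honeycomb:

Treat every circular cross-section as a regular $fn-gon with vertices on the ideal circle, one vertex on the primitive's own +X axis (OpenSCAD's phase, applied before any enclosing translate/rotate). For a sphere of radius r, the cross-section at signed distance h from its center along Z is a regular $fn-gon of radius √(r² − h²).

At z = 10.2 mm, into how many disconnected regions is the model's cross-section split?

At z = 10.2 mm: the 7.5×6.5 cube contributes its full rectangle; the cube at (6, 8.5) is present — its section is the full 14.5×27 rectangle; the sphere at (8.5, 0): section is a regular 16-gon, circumradius = √(r²−h²) = √(7.5²−2.8²) = 6.958; Merging all regions: the regions partially overlap (shared area 30.02 mm²), so overlapping operands fuse into one piece — 2 connected regions; (whole slice rotated 55° about Z — lengths, areas and connectivity unchanged). The result has 2 disconnected regions.

2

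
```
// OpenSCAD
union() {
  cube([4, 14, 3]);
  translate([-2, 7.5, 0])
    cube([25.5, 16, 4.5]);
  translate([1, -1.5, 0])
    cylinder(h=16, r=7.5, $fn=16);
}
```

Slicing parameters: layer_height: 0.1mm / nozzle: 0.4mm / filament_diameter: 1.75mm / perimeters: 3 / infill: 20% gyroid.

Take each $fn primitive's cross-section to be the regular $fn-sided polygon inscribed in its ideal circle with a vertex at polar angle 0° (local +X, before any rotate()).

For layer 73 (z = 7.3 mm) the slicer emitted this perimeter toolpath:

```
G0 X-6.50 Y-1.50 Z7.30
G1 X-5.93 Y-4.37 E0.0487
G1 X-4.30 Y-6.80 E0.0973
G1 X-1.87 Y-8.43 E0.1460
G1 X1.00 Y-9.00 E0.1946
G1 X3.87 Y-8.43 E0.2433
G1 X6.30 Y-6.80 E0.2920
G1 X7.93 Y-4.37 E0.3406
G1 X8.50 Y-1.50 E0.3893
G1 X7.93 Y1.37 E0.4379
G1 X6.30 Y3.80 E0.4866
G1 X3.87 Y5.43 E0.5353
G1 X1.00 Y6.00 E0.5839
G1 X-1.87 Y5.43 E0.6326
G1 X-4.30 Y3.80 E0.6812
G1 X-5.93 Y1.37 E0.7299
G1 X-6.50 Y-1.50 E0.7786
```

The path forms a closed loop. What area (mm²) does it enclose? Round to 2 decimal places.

172.17 mm²

Apply the shoelace formula to the sequence of (X, Y) vertices; enclosed area = 172.17 mm².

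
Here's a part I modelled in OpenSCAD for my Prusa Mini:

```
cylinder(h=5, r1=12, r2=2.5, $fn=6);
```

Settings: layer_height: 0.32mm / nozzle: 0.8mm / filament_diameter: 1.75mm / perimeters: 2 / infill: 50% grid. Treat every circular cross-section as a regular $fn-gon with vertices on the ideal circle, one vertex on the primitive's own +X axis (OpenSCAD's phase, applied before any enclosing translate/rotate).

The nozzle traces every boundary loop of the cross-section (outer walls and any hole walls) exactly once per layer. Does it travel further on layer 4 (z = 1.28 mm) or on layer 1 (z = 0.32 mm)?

Layer 4 (z = 1.28): the cone: at t=0.256 of its height the radius interpolates to r₁+(r₂−r₁)t = 9.568, giving a regular 6-gon of that circumradius (perimeter = 2·6·9.568·sin(180°/6) = 57.41 mm). So its perimeter = 57.41 mm. Layer 1 (z = 0.32): the cone contributes a regular 6-gon of circumradius 11.392 (interpolated between r1=12 and r2=2.5 at t=0.064) (perimeter = 2·6·11.392·sin(180°/6) = 68.35 mm). So its perimeter = 68.35 mm. Layer 1 is larger (68.35 vs 57.41 mm).

layer 1 (z = 0.32 mm)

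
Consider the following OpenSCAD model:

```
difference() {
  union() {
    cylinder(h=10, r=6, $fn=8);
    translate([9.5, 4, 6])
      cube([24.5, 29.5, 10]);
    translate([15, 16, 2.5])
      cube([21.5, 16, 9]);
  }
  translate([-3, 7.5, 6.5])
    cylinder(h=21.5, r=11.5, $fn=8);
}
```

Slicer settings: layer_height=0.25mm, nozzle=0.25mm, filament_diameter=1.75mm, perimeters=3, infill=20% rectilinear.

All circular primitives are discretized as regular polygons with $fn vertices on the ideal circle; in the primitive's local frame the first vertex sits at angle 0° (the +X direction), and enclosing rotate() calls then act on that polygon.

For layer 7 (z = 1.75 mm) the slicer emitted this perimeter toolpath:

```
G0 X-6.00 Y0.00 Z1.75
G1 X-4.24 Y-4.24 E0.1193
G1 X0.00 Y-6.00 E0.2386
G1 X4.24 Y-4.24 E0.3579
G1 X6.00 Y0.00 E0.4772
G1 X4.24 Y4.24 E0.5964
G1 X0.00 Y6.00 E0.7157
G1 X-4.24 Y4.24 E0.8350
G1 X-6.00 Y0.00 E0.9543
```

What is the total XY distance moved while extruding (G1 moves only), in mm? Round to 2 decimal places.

Sum the Euclidean lengths of each G1 segment: total = 36.73 mm.

36.73 mm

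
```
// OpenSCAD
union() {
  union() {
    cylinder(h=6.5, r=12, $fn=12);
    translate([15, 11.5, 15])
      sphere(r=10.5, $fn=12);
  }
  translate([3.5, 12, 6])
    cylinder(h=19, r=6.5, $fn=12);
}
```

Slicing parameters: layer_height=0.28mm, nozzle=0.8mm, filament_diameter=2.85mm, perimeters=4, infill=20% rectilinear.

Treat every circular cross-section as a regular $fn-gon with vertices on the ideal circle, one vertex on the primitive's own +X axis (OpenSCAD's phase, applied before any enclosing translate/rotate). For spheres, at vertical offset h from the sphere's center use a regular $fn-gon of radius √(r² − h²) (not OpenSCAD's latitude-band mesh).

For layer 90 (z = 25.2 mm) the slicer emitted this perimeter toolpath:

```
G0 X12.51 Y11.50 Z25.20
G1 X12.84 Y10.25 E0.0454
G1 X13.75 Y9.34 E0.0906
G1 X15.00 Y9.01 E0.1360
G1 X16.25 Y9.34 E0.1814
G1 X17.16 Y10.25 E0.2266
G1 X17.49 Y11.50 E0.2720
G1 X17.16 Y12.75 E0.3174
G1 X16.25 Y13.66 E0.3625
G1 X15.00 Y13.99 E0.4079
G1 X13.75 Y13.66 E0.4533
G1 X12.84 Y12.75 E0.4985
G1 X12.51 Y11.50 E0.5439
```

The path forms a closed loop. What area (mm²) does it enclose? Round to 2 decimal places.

18.66 mm²

Apply the shoelace formula to the sequence of (X, Y) vertices; enclosed area = 18.66 mm².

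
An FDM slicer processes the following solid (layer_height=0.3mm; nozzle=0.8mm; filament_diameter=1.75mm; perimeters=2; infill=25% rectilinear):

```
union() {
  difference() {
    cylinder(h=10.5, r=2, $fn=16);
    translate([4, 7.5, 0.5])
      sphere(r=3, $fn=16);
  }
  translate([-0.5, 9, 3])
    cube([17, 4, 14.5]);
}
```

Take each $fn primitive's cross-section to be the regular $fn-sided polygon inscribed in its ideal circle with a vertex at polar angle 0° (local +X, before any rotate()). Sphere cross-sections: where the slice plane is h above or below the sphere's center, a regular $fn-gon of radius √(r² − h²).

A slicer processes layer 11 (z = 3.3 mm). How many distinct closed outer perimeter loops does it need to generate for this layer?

At z = 3.3 mm: the cylinder: section is a regular 16-gon, circumradius r=2; the r=3 sphere at (4, 7.5) contributes a regular 16-gon of circumradius √(3²−2.8²) = 1.077; Taking the first minus the rest: starting from the r=2 cylinder, the r=3 sphere at (4, 7.5) misses the remaining region (no effect) — 1 connected region; the 17×4 cube at (-0.5, 9) contributes its full rectangle; Merging all regions: the 2 present regions are separate (no shared area or edge), so areas and boundary lengths simply add and each stays a separate island — 2 connected regions. The result has 2 disconnected regions.

2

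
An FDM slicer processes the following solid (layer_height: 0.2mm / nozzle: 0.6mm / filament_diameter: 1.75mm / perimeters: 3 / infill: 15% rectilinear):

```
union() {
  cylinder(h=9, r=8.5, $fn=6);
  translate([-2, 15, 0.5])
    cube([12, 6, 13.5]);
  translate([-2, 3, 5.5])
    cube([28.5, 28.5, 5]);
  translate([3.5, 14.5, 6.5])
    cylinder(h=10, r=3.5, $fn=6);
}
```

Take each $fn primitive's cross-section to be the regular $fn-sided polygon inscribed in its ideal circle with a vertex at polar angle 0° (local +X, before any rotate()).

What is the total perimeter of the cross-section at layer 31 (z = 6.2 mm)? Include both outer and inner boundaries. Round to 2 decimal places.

At z = 6.2 mm: the r=8.5 cylinder contributes a regular 6-gon of circumradius 8.5 (perimeter = 2·6·8.500·sin(180°/6) = 51.00 mm); the cube at (-2, 15) is present — its section is the full 12×6 rectangle (perimeter 36.00 mm); the cube at (-2, 3) is present — its section is the full 28.5×28.5 rectangle (perimeter 114.00 mm); the cylinder at (3.5, 14.5) is not intersected at this z (z outside [6.5, 16.5]); Combining (union): the regions partially overlap (shared area 104.75 mm²), so the edge portions inside another operand are dropped and the merged outline is re-measured after clipping — boundary = 140.58 mm. Overall, the cross-section is a single solid region. Total boundary length (outer) = 140.58 mm.

140.58 mm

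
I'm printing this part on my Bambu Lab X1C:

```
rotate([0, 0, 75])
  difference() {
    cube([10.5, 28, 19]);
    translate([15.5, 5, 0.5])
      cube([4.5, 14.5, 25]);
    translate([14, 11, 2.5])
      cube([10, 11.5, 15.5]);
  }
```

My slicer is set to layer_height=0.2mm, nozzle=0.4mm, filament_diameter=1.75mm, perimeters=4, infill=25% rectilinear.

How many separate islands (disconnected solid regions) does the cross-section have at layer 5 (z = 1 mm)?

At z = 1 mm: the cube (footprint 10.5×28) is included at this height; the cube at (15.5, 5) (footprint 4.5×14.5) is included at this height; the cube at (14, 11) does not reach this height (z outside [2.5, 18]); After the difference (first − rest): starting from the 10.5×28 cube, the 4.5×14.5 cube at (15.5, 5) misses the remaining region (no effect) — 1 connected region; (whole slice rotated 75° about Z — lengths, areas and connectivity unchanged). Overall, the cross-section is a single solid region. Island count = 1.

1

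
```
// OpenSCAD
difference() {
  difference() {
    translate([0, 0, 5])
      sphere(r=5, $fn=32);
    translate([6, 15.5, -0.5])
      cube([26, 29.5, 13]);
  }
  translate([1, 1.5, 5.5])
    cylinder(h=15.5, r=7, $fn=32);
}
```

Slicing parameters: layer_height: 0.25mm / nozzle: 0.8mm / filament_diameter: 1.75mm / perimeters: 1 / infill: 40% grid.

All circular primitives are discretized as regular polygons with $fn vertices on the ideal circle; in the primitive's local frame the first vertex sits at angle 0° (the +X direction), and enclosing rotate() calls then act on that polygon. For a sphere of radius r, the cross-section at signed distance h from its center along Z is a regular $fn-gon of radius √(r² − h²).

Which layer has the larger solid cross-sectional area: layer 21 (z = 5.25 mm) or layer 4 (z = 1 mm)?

layer 21 (z = 5.25 mm)

Layer 21 (z = 5.25): the r=5 sphere slices to a regular 32-gon of circumradius 4.994 (√(r²−h²) with h=0.25 from center) (area = (32/2)·4.994²·sin(360°/32) = 77.84 mm²); the cube at (6, 15.5) is present — its section is the full 26×29.5 rectangle (area 767.00 mm²); After the difference (first − rest): starting from the r=5 sphere (77.84 mm²), the 26×29.5 cube at (6, 15.5) misses the remaining region (no effect) — area = 77.84 mm²; the cylinder at (1, 1.5) is absent (z outside [5.5, 21]); Subtracting the remaining from the first: none of the subtracted shapes is present at this height, so the result so far is unchanged — area = 77.84 mm². So its area = 77.84 mm². Layer 4 (z = 1): the r=5 sphere contributes a regular 32-gon of circumradius √(5²−4²) = 3.000 (area = (32/2)·3.000²·sin(360°/32) = 28.09 mm²); the cube at (6, 15.5) (footprint 26×29.5) is included at this height (area 767.00 mm²); Subtracting the remaining from the first: starting from the r=5 sphere (28.09 mm²), the 26×29.5 cube at (6, 15.5) misses the remaining region (no effect) — area = 28.09 mm²; the cylinder at (1, 1.5) is not intersected at this z (z outside [5.5, 21]); Subtracting the remaining from the first: none of the subtracted shapes is present at this height, so the result so far is unchanged — area = 28.09 mm². So its area = 28.09 mm². Layer 21 is larger (77.84 vs 28.09 mm²).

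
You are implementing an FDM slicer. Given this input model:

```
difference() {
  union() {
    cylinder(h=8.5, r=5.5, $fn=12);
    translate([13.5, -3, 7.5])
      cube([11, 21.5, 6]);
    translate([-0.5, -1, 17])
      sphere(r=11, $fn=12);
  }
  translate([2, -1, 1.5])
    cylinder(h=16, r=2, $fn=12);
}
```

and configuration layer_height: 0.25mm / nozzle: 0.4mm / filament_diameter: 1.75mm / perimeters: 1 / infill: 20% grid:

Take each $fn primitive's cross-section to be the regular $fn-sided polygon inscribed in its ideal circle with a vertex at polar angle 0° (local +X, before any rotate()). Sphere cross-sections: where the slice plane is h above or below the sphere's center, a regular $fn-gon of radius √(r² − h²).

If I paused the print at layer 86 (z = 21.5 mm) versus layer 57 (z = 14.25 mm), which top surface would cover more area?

Layer 86 (z = 21.5): the cylinder does not reach this height (z outside [0, 8.5]); the cube at (13.5, -3) is absent (z outside [7.5, 13.5]); the r=11 sphere at (-0.5, -1) slices to a regular 12-gon of circumradius 10.037 (√(r²−h²) with h=4.5 from center) (area = (12/2)·10.037²·sin(360°/12) = 302.25 mm²); Combining (union): only the r=11 sphere at (-0.5, -1) is present, so the union is just that shape — area = 302.25 mm²; the cylinder at (2, -1) is not intersected at this z (z outside [1.5, 17.5]); Subtracting the remaining from the first: none of the subtracted shapes is present at this height, so the result so far is unchanged — area = 302.25 mm². So its area = 302.25 mm². Layer 57 (z = 14.25): the cylinder does not reach this height (z outside [0, 8.5]); the cube at (13.5, -3) is absent (z outside [7.5, 13.5]); the r=11 sphere at (-0.5, -1) slices to a regular 12-gon of circumradius 10.651 (√(r²−h²) with h=2.75 from center) (area = (12/2)·10.651²·sin(360°/12) = 340.31 mm²); Combining (union): only the r=11 sphere at (-0.5, -1) is present, so the union is just that shape — area = 340.31 mm²; the r=2 cylinder at (2, -1) contributes a regular 12-gon of circumradius 2 (area = (12/2)·2.000²·sin(360°/12) = 12.00 mm²); Subtracting the remaining from the first: starting from that combined region (340.31 mm²), the r=2 cylinder at (2, -1) lies wholly inside it (removes its full 12.00 mm² and its 12.42 mm outline becomes a hole wall) — area = 328.31 mm². So its area = 328.31 mm². Layer 57 is larger (328.31 vs 302.25 mm²).

layer 57 (z = 14.25 mm)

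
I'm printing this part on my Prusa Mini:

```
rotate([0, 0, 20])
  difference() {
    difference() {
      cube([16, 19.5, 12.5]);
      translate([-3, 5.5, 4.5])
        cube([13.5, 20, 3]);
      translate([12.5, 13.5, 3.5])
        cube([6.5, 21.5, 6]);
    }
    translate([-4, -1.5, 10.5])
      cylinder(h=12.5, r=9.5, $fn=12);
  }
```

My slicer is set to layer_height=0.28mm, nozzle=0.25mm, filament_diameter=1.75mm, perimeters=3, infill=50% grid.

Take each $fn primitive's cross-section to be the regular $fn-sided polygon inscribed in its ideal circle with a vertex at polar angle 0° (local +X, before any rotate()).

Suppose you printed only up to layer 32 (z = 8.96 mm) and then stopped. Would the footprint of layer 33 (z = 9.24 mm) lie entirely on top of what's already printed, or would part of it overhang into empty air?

entirely on top

Compare the two slices. At z = 8.96: the 16×19.5 cube contributes its full rectangle (area 312.00 mm²); the cube at (-3, 5.5) does not reach this height (z outside [4.5, 7.5]); the cube at (12.5, 13.5) (footprint 6.5×21.5) is included at this height (area 139.75 mm²); Subtracting the remaining from the first: starting from the 16×19.5 cube (312.00 mm²), the 6.5×21.5 cube at (12.5, 13.5) partially overlaps it — only the 21.00 mm² overlap (of its 139.75 mm²) is removed, clipping the outline — area = 291.00 mm²; the cylinder at (-4, -1.5) is not intersected at this z (z outside [10.5, 23]); Taking the first minus the rest: none of the subtracted shapes is present at this height, so that combined region is unchanged — area = 291.00 mm²; (whole slice rotated 20° about Z — lengths, areas and connectivity unchanged). At z = 9.24: the cube (footprint 16×19.5) is included at this height (area 312.00 mm²); the cube at (-3, 5.5) is not intersected at this z (z outside [4.5, 7.5]); the cube at (12.5, 13.5) is present — its section is the full 6.5×21.5 rectangle (area 139.75 mm²); Subtracting the remaining from the first: starting from the 16×19.5 cube (312.00 mm²), the 6.5×21.5 cube at (12.5, 13.5) partially overlaps it — only the 21.00 mm² overlap (of its 139.75 mm²) is removed, clipping the outline — area = 291.00 mm²; the cylinder at (-4, -1.5) does not reach this height (z outside [10.5, 23]); Taking the first minus the rest: none of the subtracted shapes is present at this height, so the result so far is unchanged — area = 291.00 mm²; (rotated 20° about Z; rotation is an isometry so areas/perimeters/island counts are preserved). Checking containment: the cross-section at z = 9.24 is a subset of the cross-section at z = 8.96.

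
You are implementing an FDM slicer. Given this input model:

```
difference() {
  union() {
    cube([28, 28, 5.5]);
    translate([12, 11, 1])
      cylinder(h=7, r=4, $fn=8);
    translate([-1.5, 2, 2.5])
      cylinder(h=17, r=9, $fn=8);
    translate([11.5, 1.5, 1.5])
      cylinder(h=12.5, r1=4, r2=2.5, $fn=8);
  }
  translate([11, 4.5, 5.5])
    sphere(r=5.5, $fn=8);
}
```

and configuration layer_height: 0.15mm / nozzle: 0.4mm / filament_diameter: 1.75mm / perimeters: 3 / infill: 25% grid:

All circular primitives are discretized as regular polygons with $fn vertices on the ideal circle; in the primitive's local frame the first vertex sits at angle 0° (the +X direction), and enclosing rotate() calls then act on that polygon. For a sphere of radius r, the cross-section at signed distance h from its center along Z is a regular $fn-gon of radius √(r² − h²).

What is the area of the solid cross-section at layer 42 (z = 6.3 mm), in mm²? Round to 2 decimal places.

266.68 mm²

At z = 6.3 mm: the cube is absent (z outside [0, 5.5]); the r=4 cylinder at (12, 11) contributes a regular 8-gon of circumradius 4 (area = (8/2)·4.000²·sin(360°/8) = 45.25 mm²); the r=9 cylinder at (-1.5, 2) contributes a regular 8-gon of circumradius 9 (area = (8/2)·9.000²·sin(360°/8) = 229.10 mm²); the cone at (11.5, 1.5): at t=0.384 of its height the radius interpolates to r₁+(r₂−r₁)t = 3.424, giving a regular 8-gon of that circumradius (area = (8/2)·3.424²·sin(360°/8) = 33.16 mm²); Taking the union: the 3 present regions are separate (no shared area or edge), so areas and boundary lengths simply add and each stays a separate island — area = 307.52 mm²; the sphere at (11, 4.5): section is a regular 8-gon, circumradius = √(r²−h²) = √(5.5²−0.8²) = 5.442 (area = (8/2)·5.442²·sin(360°/8) = 83.75 mm²); Taking the first minus the rest: starting from that combined region (307.52 mm²), the r=5.5 sphere at (11, 4.5) partially overlaps it — only the 40.83 mm² overlap (of its 83.75 mm²) is removed, clipping the outline — area = 266.68 mm². Overall, the cross-section has 3 separate islands. Net area = 266.68 mm².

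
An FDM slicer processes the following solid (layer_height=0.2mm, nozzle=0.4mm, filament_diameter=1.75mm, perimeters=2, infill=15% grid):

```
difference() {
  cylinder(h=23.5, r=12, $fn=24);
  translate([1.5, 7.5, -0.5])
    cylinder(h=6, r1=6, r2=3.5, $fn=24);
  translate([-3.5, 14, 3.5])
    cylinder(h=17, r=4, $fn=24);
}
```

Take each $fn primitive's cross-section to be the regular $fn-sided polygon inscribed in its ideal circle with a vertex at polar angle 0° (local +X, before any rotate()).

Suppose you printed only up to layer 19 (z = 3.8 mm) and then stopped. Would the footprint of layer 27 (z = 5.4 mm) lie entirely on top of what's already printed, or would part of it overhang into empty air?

part overhangs

Compare the two slices. At z = 3.8: the r=12 cylinder contributes a regular 24-gon of circumradius 12 (area = (24/2)·12.000²·sin(360°/24) = 447.24 mm²); the cone at (1.5, 7.5): at t=0.717 of its height the radius interpolates to r₁+(r₂−r₁)t = 4.208, giving a regular 24-gon of that circumradius (area = (24/2)·4.208²·sin(360°/24) = 55.00 mm²); the cylinder at (-3.5, 14): section is a regular 24-gon, circumradius r=4 (area = (24/2)·4.000²·sin(360°/24) = 49.69 mm²); Taking the first minus the rest: starting from the r=12 cylinder (447.24 mm²), the cone at (1.5, 7.5) lies wholly inside it (removes its full 55.00 mm² and its 26.37 mm outline becomes a hole wall); the r=4 cylinder at (-3.5, 14) partially overlaps it — only the 5.62 mm² overlap (of its 49.69 mm²) is removed, clipping the outline — area = 386.61 mm². At z = 5.4: the r=12 cylinder contributes a regular 24-gon of circumradius 12 (area = (24/2)·12.000²·sin(360°/24) = 447.24 mm²); the cone at (1.5, 7.5): at t=0.983 of its height the radius interpolates to r₁+(r₂−r₁)t = 3.542, giving a regular 24-gon of that circumradius (area = (24/2)·3.542²·sin(360°/24) = 38.96 mm²); the cylinder at (-3.5, 14): section is a regular 24-gon, circumradius r=4 (area = (24/2)·4.000²·sin(360°/24) = 49.69 mm²); Subtracting the remaining from the first: starting from the r=12 cylinder (447.24 mm²), the cone at (1.5, 7.5) lies wholly inside it (removes its full 38.96 mm² and its 22.19 mm outline becomes a hole wall); the r=4 cylinder at (-3.5, 14) partially overlaps it — only the 5.62 mm² overlap (of its 49.69 mm²) is removed, clipping the outline — area = 402.66 mm². Checking containment: at z = 5.4 the cross-section extends beyond the z = 3.8 cross-section by about 16.05 mm².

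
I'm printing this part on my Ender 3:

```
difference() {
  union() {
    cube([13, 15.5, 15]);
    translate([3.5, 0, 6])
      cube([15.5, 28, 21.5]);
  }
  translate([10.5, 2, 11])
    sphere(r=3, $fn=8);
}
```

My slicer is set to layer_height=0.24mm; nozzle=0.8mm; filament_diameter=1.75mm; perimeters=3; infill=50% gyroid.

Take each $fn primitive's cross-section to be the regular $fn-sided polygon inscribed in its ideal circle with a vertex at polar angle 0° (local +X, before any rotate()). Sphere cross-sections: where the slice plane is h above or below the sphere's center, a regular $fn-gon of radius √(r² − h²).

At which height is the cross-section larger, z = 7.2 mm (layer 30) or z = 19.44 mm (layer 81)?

Layer 30 (z = 7.2): the cube (footprint 13×15.5) is included at this height (area 201.50 mm²); the 15.5×28 cube at (3.5, 0) contributes its full rectangle (area 434.00 mm²); Merging all regions: the regions partially overlap — summed areas 635.50 mm² minus the doubly-counted overlap 147.25 mm² gives 488.25 mm² — area = 488.25 mm²; the sphere at (10.5, 2) is not intersected at this z (|z−center|=3.800 > r=3); After the difference (first − rest): none of the subtracted shapes is present at this height, so that combined region is unchanged — area = 488.25 mm². So its area = 488.25 mm². Layer 81 (z = 19.44): the cube is not intersected at this z (z outside [0, 15]); the 15.5×28 cube at (3.5, 0) contributes its full rectangle (area 434.00 mm²); Taking the union: only the 15.5×28 cube at (3.5, 0) is present, so the union is just that shape — area = 434.00 mm²; the sphere at (10.5, 2) is absent (|z−center|=8.440 > r=3); After the difference (first − rest): none of the subtracted shapes is present at this height, so that combined region is unchanged — area = 434.00 mm². So its area = 434.00 mm². Layer 30 is larger (488.25 vs 434.00 mm²).

layer 30 (z = 7.2 mm)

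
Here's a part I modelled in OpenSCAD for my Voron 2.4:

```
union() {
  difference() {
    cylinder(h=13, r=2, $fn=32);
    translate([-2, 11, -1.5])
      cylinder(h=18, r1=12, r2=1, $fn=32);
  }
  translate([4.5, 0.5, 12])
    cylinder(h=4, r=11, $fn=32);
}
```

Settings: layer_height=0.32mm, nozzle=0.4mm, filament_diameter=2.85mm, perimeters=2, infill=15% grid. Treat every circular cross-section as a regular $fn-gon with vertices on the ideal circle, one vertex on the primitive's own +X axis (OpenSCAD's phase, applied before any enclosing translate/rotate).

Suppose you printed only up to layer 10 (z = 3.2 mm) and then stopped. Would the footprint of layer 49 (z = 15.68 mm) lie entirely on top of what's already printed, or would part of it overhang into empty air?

Compare the two slices. At z = 3.2: the r=2 cylinder contributes a regular 32-gon of circumradius 2 (area = (32/2)·2.000²·sin(360°/32) = 12.49 mm²); the cone at (-2, 11) (r1=12→r2=1) has section circumradius 9.128 here — a regular 32-gon (area = (32/2)·9.128²·sin(360°/32) = 260.07 mm²); Subtracting the remaining from the first: starting from the r=2 cylinder (12.49 mm²), the cone at (-2, 11) misses the remaining region (no effect) — area = 12.49 mm²; the cylinder at (4.5, 0.5) is not intersected at this z (z outside [12, 16]); Taking the union: only the result so far is present, so the union is just that shape — area = 12.49 mm². At z = 15.68: the cylinder does not reach this height (z outside [0, 13]); the cone at (-2, 11): at t=0.954 of its height the radius interpolates to r₁+(r₂−r₁)t = 1.501, giving a regular 32-gon of that circumradius (area = (32/2)·1.501²·sin(360°/32) = 7.03 mm²); After the difference (first − rest): the first operand is absent here, so nothing remains; the cylinder at (4.5, 0.5): section is a regular 32-gon, circumradius r=11 (area = (32/2)·11.000²·sin(360°/32) = 377.69 mm²); Combining (union): only the r=11 cylinder at (4.5, 0.5) is present, so the union is just that shape — area = 377.69 mm². Checking containment: at z = 15.68 the cross-section extends beyond the z = 3.2 cross-section by about 365.21 mm².

part overhangs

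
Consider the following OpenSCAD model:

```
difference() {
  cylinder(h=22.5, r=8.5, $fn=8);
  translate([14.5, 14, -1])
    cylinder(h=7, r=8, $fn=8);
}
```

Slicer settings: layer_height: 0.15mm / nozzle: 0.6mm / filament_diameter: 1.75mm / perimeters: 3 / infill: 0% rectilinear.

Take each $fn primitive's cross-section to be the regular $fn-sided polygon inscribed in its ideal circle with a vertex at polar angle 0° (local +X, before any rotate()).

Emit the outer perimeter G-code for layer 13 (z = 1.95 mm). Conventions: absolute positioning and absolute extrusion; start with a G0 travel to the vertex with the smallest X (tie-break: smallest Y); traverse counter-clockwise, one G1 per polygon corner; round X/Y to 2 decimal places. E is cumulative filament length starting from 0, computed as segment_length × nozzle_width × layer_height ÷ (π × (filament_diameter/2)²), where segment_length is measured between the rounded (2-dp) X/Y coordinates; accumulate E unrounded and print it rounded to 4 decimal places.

At z = 1.95 mm: the cylinder: section is a regular 8-gon, circumradius r=8.5; the r=8 cylinder at (14.5, 14) gives a regular 8-gon of circumradius 8 (constant along its height); After the difference (first − rest): starting from the r=8.5 cylinder, the r=8 cylinder at (14.5, 14) misses the remaining region (no effect) — 1 connected region. The outline is a single polygon with 8 vertices. Extrusion per mm of travel: 0.6 × 0.15 / (π × 0.875²) = 0.037418. Accumulating E over each segment gives final E = 1.9473.

G0 X-8.50 Y0.00 Z1.95
G1 X-6.01 Y-6.01 E0.2434
G1 X0.00 Y-8.50 E0.4868
G1 X6.01 Y-6.01 E0.7303
G1 X8.50 Y0.00 E0.9737
G1 X6.01 Y6.01 E1.2171
G1 X0.00 Y8.50 E1.4605
G1 X-6.01 Y6.01 E1.7039
G1 X-8.50 Y0.00 E1.9473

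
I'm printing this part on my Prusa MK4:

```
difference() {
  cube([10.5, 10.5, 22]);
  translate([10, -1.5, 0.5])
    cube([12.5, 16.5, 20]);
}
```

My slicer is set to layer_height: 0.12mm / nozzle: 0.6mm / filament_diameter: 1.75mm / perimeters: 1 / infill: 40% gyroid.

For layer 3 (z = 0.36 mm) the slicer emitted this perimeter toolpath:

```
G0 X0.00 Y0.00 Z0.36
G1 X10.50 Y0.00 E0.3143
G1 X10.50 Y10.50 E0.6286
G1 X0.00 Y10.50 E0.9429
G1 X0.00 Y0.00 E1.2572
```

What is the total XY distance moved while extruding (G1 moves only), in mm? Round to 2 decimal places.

42.00 mm

Sum the Euclidean lengths of each G1 segment: total = 42.00 mm.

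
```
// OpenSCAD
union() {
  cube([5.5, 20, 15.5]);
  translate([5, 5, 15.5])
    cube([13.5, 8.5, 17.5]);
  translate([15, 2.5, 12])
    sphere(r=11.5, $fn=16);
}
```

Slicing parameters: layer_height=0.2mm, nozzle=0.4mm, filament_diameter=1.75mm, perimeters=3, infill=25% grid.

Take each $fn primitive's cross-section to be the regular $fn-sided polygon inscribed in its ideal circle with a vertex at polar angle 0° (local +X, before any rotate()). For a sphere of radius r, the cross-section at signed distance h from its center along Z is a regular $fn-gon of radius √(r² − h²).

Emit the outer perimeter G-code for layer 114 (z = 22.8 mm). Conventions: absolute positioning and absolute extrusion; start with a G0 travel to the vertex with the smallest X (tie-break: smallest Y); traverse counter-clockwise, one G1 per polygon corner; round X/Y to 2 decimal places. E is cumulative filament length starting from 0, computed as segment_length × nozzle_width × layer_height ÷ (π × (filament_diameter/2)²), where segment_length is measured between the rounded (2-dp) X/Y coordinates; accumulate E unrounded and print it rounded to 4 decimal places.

G0 X5.00 Y5.00 Z22.80
G1 X12.01 Y5.00 E0.2332
G1 X11.35 Y4.01 E0.2727
G1 X11.05 Y2.50 E0.3239
G1 X11.35 Y0.99 E0.3751
G1 X12.21 Y-0.29 E0.4264
G1 X13.49 Y-1.15 E0.4777
G1 X15.00 Y-1.45 E0.5289
G1 X16.51 Y-1.15 E0.5801
G1 X17.79 Y-0.29 E0.6314
G1 X18.65 Y0.99 E0.6827
G1 X18.95 Y2.50 E0.7339
G1 X18.65 Y4.01 E0.7851
G1 X17.99 Y5.00 E0.8247
G1 X18.50 Y5.00 E0.8416
G1 X18.50 Y13.50 E1.1244
G1 X5.00 Y13.50 E1.5734
G1 X5.00 Y5.00 E1.8561

At z = 22.8 mm: the cube is absent (z outside [0, 15.5]); the cube at (5, 5) is present — its section is the full 13.5×8.5 rectangle; the sphere at (15, 2.5): section is a regular 16-gon, circumradius = √(r²−h²) = √(11.5²−10.8²) = 3.951; Combining (union): the regions partially overlap (shared area 5.84 mm²), so overlapping operands fuse into one piece — 1 connected region. The outline is a single polygon with 17 vertices. Extrusion per mm of travel: 0.4 × 0.2 / (π × 0.875²) = 0.033260. Accumulating E over each segment gives final E = 1.8561.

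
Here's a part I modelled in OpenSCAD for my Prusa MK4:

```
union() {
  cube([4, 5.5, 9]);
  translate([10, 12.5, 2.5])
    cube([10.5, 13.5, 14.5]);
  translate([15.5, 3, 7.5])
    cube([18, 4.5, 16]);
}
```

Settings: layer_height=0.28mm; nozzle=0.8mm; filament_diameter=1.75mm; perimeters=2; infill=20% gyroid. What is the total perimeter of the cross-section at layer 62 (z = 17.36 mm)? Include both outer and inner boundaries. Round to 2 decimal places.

At z = 17.36 mm: the cube is absent (z outside [0, 9]); the cube at (10, 12.5) is absent (z outside [2.5, 17]); the cube at (15.5, 3) is present — its section is the full 18×4.5 rectangle (perimeter 45.00 mm); Combining (union): only the 18×4.5 cube at (15.5, 3) is present, so the union is just that shape — boundary = 45.00 mm. Overall, the cross-section is a single solid region. Total boundary length (outer) = 45.00 mm.

45.00 mm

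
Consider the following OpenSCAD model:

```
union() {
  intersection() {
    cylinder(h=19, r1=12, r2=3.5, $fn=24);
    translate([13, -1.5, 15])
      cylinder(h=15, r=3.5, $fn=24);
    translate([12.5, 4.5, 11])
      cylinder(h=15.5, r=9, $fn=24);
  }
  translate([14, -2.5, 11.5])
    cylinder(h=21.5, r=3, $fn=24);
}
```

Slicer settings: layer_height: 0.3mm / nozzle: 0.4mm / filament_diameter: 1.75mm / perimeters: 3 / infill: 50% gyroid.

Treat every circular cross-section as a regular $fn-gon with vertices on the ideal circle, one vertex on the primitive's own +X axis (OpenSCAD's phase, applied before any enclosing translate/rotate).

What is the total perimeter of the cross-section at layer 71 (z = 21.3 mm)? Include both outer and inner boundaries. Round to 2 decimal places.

18.80 mm

At z = 21.3 mm: the cone does not reach this height (z outside [0, 19]); the r=3.5 cylinder at (13, -1.5) contributes a regular 24-gon of circumradius 3.5 (perimeter = 2·24·3.500·sin(180°/24) = 21.93 mm); the r=9 cylinder at (12.5, 4.5) gives a regular 24-gon of circumradius 9 (constant along its height) (perimeter = 2·24·9.000·sin(180°/24) = 56.39 mm); After intersecting: at least one operand is absent at this height, so nothing remains; the r=3 cylinder at (14, -2.5) gives a regular 24-gon of circumradius 3 (constant along its height) (perimeter = 2·24·3.000·sin(180°/24) = 18.80 mm); Taking the union: only the r=3 cylinder at (14, -2.5) is present, so the union is just that shape — boundary = 18.80 mm. Overall, the cross-section is a single solid region. Total boundary length (outer) = 18.80 mm.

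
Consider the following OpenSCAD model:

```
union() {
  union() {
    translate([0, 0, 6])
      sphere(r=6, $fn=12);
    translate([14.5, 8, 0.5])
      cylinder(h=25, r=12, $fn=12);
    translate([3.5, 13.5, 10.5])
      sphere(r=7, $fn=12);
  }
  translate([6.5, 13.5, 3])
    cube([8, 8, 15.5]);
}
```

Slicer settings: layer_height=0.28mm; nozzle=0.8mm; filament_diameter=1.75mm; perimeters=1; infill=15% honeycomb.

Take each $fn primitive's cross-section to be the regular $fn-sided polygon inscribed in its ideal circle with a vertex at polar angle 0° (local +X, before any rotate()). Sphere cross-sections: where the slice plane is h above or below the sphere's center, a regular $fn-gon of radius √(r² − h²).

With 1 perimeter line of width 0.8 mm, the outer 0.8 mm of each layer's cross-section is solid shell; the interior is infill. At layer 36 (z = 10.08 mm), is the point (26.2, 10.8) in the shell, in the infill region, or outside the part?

At z = 10.08 mm: the sphere: section is a regular 12-gon, circumradius = √(r²−h²) = √(6²−4.08²) = 4.399; the r=12 cylinder at (14.5, 8) gives a regular 12-gon of circumradius 12 (constant along its height); the sphere at (3.5, 13.5): section is a regular 12-gon, circumradius = √(r²−h²) = √(7²−0.42²) = 6.987; Combining (union): the regions partially overlap (shared area 56.91 mm²), so overlapping operands fuse into one piece — 2 connected regions; the cube at (6.5, 13.5) (footprint 8×8) is included at this height; Combining (union): the regions partially overlap (shared area 45.21 mm²), so overlapping operands fuse into one piece — 2 connected regions. Overall, the cross-section has 2 separate islands. The nearest boundary edge runs (24.89, 14.00)→(26.50, 8.00); distance from the point to it = 0.43 mm. The point is not inside any of the regions above, so it lies outside the cross-section (0.43 mm from the nearest boundary).

outside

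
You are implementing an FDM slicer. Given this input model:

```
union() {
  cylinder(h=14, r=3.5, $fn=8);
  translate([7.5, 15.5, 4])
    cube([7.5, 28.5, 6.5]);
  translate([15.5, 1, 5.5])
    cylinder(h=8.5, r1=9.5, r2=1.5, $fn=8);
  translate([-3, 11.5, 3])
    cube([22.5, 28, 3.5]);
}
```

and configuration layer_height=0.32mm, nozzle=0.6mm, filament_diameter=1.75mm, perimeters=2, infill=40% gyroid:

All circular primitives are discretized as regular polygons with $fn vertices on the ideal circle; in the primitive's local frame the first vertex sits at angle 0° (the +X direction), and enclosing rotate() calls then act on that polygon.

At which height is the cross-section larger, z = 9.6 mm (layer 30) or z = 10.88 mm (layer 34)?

layer 30 (z = 9.6 mm)

Layer 30 (z = 9.6): the cylinder: section is a regular 8-gon, circumradius r=3.5 (area = (8/2)·3.500²·sin(360°/8) = 34.65 mm²); the cube at (7.5, 15.5) (footprint 7.5×28.5) is included at this height (area 213.75 mm²); the cone at (15.5, 1) (r1=9.5→r2=1.5) has section circumradius 5.641 here — a regular 8-gon (area = (8/2)·5.641²·sin(360°/8) = 90.01 mm²); the cube at (-3, 11.5) is not intersected at this z (z outside [3, 6.5]); Taking the union: the 3 present regions are separate (no shared area or edge), so areas and boundary lengths simply add and each stays a separate island — area = 338.41 mm². So its area = 338.41 mm². Layer 34 (z = 10.88): the r=3.5 cylinder gives a regular 8-gon of circumradius 3.5 (constant along its height) (area = (8/2)·3.500²·sin(360°/8) = 34.65 mm²); the cube at (7.5, 15.5) is absent (z outside [4, 10.5]); the cone at (15.5, 1) (r1=9.5→r2=1.5) has section circumradius 4.436 here — a regular 8-gon (area = (8/2)·4.436²·sin(360°/8) = 55.67 mm²); the cube at (-3, 11.5) does not reach this height (z outside [3, 6.5]); Taking the union: the 2 present regions are separate (no shared area or edge), so areas and boundary lengths simply add and each stays a separate island — area = 90.32 mm². So its area = 90.32 mm². Layer 30 is larger (338.41 vs 90.32 mm²).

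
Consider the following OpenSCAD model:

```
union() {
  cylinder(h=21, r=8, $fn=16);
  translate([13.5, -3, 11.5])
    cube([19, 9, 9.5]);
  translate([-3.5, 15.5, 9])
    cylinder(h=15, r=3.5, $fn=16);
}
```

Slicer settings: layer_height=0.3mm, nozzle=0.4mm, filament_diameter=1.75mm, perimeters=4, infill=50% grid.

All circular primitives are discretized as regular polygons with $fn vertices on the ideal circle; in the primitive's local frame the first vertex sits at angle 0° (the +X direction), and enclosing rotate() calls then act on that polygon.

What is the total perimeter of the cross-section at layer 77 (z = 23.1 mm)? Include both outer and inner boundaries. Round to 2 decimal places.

At z = 23.1 mm: the cylinder is absent (z outside [0, 21]); the cube at (13.5, -3) does not reach this height (z outside [11.5, 21]); the r=3.5 cylinder at (-3.5, 15.5) contributes a regular 16-gon of circumradius 3.5 (perimeter = 2·16·3.500·sin(180°/16) = 21.85 mm); Merging all regions: only the r=3.5 cylinder at (-3.5, 15.5) is present, so the union is just that shape — boundary = 21.85 mm. Overall, the cross-section is a single solid region. Total boundary length (outer) = 21.85 mm.

21.85 mm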